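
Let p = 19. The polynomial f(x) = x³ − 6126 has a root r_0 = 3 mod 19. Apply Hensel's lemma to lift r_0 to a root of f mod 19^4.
r_3 = 27705 (mod 130321)

Hensel: r_{i+1} = r_i − f(r_i)/f′(r_i) mod 19^{i+2}, where f′(x) = 3x². Iterate:
  r_0 = 3 (mod 19)
  r_1 = 269 (mod 361)
  r_2 = 269 (mod 6859)
  r_3 = 27705 (mod 130321)
Final: r = 27705 with f(r) ≡ 0 mod 19^4.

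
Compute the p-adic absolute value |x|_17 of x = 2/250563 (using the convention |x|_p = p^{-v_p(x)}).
|2/250563|_17 = 83521

Step 1 — compute v_17(x) by factoring powers of 17 out of the numerator and denominator: v_17(2/250563) = -4. Step 2 — apply |x|_p = p^{-v_p(x)} = 17^{4} = 83521.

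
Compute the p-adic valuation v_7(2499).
v_7(2499) = 2

v_7(n) is the largest exponent k such that 7^k divides n. Factor out: 2499 = 7^2 · 51. (Sign doesn't affect v_p.) So v_7(2499) = 2.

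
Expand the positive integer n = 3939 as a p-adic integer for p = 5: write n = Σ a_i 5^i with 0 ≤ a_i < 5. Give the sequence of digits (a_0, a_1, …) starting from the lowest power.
(a_0, a_1, …) = (4, 2, 2, 1, 1, 1)

Repeated division by 5 gives the digits low-to-high: 3939 = 4 + 2·5^1 + 2·5^2 + 1·5^3 + 1·5^4 + 1·5^5. Digit sequence: (4, 2, 2, 1, 1, 1).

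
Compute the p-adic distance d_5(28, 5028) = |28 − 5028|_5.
d_5(28, 5028) = 1/625

Step 1 — x − y = 28 − 5028 = -5000. Step 2 — v_5(-5000) = 4 (factor: -5000 = −(5^4 · 8); the sign does not affect v_p). Step 3 — |x − y|_5 = 5^{-4} = 1/625.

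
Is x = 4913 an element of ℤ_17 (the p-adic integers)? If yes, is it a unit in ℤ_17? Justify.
x ∈ ℤ_17 but not a unit; v_17(x) = 3 > 0

ℤ_17 = {x ∈ ℚ_17 : v_17(x) ≥ 0} and ℤ_17^× = {x ∈ ℤ_17 : v_17(x) = 0}. Here v_17(4913) = v_17(num) − v_17(den) = 3; compare against these criteria.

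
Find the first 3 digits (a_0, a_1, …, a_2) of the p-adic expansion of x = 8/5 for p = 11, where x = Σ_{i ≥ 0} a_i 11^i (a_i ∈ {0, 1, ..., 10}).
(a_0, …, a_2) = (6, 4, 4)

v_11(8/5) = 0 (numerator and denominator both coprime to 11), so x ∈ ℤ_11^×. Compute digits iteratively via a_i = x_i mod 11, x_{i+1} = (x_i − a_i)/11, with x_0 = x:
  x_0 = 8/5;  a_0 = 6;  x_1 = (x_0 − 6)/11 = -2/5
  x_1 = -2/5;  a_1 = 4;  x_2 = (x_1 − 4)/11 = -2/5
  x_2 = -2/5;  a_2 = 4;  x_3 = (x_2 − 4)/11 = -2/5
Digits: (6, 4, 4).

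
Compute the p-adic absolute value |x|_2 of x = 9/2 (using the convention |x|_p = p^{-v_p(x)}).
|9/2|_2 = 2

Step 1 — compute v_2(x) by factoring powers of 2 out of the numerator and denominator: v_2(9/2) = -1. Step 2 — apply |x|_p = p^{-v_p(x)} = 2^{1} = 2.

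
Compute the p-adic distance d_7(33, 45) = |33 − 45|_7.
d_7(33, 45) = 1

Step 1 — x − y = 33 − 45 = -12. Step 2 — v_7(-12) = 0 (factor: -12 = −(7^0 · 12); the sign does not affect v_p). Step 3 — |x − y|_7 = 7^{0} = 1.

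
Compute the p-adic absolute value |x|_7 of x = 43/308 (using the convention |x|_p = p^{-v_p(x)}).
|43/308|_7 = 7

Step 1 — compute v_7(x) by factoring powers of 7 out of the numerator and denominator: v_7(43/308) = -1. Step 2 — apply |x|_p = p^{-v_p(x)} = 7^{1} = 7.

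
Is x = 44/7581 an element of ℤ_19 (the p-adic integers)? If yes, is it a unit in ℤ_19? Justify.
x ∉ ℤ_19 (v_19(x) = -2 < 0)

ℤ_19 = {x ∈ ℚ_19 : v_19(x) ≥ 0} and ℤ_19^× = {x ∈ ℤ_19 : v_19(x) = 0}. Here v_19(44/7581) = v_19(num) − v_19(den) = -2; compare against these criteria.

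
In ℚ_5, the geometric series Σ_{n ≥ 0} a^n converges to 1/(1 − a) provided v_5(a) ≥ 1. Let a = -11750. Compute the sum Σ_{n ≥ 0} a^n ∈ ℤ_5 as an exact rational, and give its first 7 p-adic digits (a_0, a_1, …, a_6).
Σ a^n = 1/(1 − a) = 1/11751;  first 7 digits = (1, 0, 0, 1, 1, 1, 0)

v_5(a) = 3 ≥ 1, so the series converges in ℤ_5 to 1/(1 − a) = 1/(1 − (-11750)) = 1/11751. Expand this rational in ℤ_5: compute digits iteratively via d_i = x_i mod 5, x_{i+1} = (x_i − d_i)/5. The first 7 digits are (1, 0, 0, 1, 1, 1, 0).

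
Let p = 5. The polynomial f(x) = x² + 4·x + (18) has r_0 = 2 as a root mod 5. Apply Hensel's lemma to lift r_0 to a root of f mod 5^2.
r_1 = 17 (mod 25)

Hensel: r_{i+1} = r_i − f(r_i)·(f′(r_i))^{-1} mod 5^{i+2}, f′(x) = 2x + 4. Iterate:
  r_0 = 2 (mod 5)
  r_1 = 17 (mod 25)
Final: r = 17 satisfies f(r) ≡ 0 mod 5^2.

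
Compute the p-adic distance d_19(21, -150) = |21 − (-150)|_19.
d_19(21, -150) = 1/19

Step 1 — x − y = 21 − (-150) = 171. Step 2 — v_19(171) = 1 (factor: 171 = (19^1 · 9); the sign does not affect v_p). Step 3 — |x − y|_19 = 19^{-1} = 1/19.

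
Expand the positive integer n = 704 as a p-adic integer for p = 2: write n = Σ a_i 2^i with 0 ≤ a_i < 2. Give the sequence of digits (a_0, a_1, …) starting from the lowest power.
(a_0, a_1, …) = (0, 0, 0, 0, 0, 0, 1, 1, 0, 1)

Repeated division by 2 gives the digits low-to-high: 704 = 1·2^6 + 1·2^7 + 1·2^9. Digit sequence: (0, 0, 0, 0, 0, 0, 1, 1, 0, 1).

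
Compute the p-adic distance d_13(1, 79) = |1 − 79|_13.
d_13(1, 79) = 1/13

Step 1 — x − y = 1 − 79 = -78. Step 2 — v_13(-78) = 1 (factor: -78 = −(13^1 · 6); the sign does not affect v_p). Step 3 — |x − y|_13 = 13^{-1} = 1/13.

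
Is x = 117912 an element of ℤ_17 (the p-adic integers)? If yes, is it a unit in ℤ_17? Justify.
x ∈ ℤ_17 but not a unit; v_17(x) = 3 > 0

ℤ_17 = {x ∈ ℚ_17 : v_17(x) ≥ 0} and ℤ_17^× = {x ∈ ℤ_17 : v_17(x) = 0}. Here v_17(117912) = v_17(num) − v_17(den) = 3; compare against these criteria.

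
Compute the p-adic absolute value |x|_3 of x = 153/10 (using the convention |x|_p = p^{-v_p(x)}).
|153/10|_3 = 1/9

Step 1 — compute v_3(x) by factoring powers of 3 out of the numerator and denominator: v_3(153/10) = 2. Step 2 — apply |x|_p = p^{-v_p(x)} = 3^{-2} = 1/9.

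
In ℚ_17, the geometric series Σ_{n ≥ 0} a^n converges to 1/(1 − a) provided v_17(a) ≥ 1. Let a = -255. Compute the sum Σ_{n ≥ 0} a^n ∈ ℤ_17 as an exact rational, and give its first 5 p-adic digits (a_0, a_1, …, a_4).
Σ a^n = 1/(1 − a) = 1/256;  first 5 digits = (1, 2, 3, 4, 5)

v_17(a) = 1 ≥ 1, so the series converges in ℤ_17 to 1/(1 − a) = 1/(1 − (-255)) = 1/256. Expand this rational in ℤ_17: compute digits iteratively via d_i = x_i mod 17, x_{i+1} = (x_i − d_i)/17. The first 5 digits are (1, 2, 3, 4, 5).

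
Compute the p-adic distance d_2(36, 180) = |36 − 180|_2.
d_2(36, 180) = 1/16

Step 1 — x − y = 36 − 180 = -144. Step 2 — v_2(-144) = 4 (factor: -144 = −(2^4 · 9); the sign does not affect v_p). Step 3 — |x − y|_2 = 2^{-4} = 1/16.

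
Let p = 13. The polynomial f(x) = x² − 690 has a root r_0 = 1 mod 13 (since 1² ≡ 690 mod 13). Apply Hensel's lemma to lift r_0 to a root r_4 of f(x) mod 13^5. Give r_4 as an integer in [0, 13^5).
r_4 = 149995 (mod 371293)

Hensel's recurrence: r_{i+1} = r_i − f(r_i)·(f′(r_i))^{-1} mod 13^{i+2}, with f′(x) = 2x. Iterate:
  r_0 = 1 (mod 13)
  r_1 = 92 (mod 169)
  r_2 = 599 (mod 2197)
  r_3 = 7190 (mod 28561)
  r_4 = 149995 (mod 371293)
Final: r_4 = 149995, and one checks f(r_4) ≡ 0 mod 13^5.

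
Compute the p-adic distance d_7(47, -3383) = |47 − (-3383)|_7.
d_7(47, -3383) = 1/343

Step 1 — x − y = 47 − (-3383) = 3430. Step 2 — v_7(3430) = 3 (factor: 3430 = (7^3 · 10); the sign does not affect v_p). Step 3 — |x − y|_7 = 7^{-3} = 1/343.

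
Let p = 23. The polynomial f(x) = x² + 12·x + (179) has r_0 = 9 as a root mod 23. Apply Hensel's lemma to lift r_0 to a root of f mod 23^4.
r_3 = 276170 (mod 279841)

Hensel: r_{i+1} = r_i − f(r_i)·(f′(r_i))^{-1} mod 23^{i+2}, f′(x) = 2x + 12. Iterate:
  r_0 = 9 (mod 23)
  r_1 = 32 (mod 529)
  r_2 = 8496 (mod 12167)
  r_3 = 276170 (mod 279841)
Final: r = 276170 satisfies f(r) ≡ 0 mod 23^4.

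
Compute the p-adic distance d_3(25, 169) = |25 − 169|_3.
d_3(25, 169) = 1/9

Step 1 — x − y = 25 − 169 = -144. Step 2 — v_3(-144) = 2 (factor: -144 = −(3^2 · 16); the sign does not affect v_p). Step 3 — |x − y|_3 = 3^{-2} = 1/9.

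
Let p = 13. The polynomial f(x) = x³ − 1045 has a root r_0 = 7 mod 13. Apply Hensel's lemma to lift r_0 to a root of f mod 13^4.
r_3 = 10576 (mod 28561)

Hensel: r_{i+1} = r_i − f(r_i)/f′(r_i) mod 13^{i+2}, where f′(x) = 3x². Iterate:
  r_0 = 7 (mod 13)
  r_1 = 98 (mod 169)
  r_2 = 1788 (mod 2197)
  r_3 = 10576 (mod 28561)
Final: r = 10576 with f(r) ≡ 0 mod 13^4.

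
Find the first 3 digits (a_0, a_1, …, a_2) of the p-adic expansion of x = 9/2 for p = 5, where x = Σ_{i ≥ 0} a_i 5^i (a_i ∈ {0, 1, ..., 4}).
(a_0, …, a_2) = (2, 3, 2)

v_5(9/2) = 0 (numerator and denominator both coprime to 5), so x ∈ ℤ_5^×. Compute digits iteratively via a_i = x_i mod 5, x_{i+1} = (x_i − a_i)/5, with x_0 = x:
  x_0 = 9/2;  a_0 = 2;  x_1 = (x_0 − 2)/5 = 1/2
  x_1 = 1/2;  a_1 = 3;  x_2 = (x_1 − 3)/5 = -1/2
  x_2 = -1/2;  a_2 = 2;  x_3 = (x_2 − 2)/5 = -1/2
Digits: (2, 3, 2).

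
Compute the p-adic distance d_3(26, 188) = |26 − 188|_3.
d_3(26, 188) = 1/81

Step 1 — x − y = 26 − 188 = -162. Step 2 — v_3(-162) = 4 (factor: -162 = −(3^4 · 2); the sign does not affect v_p). Step 3 — |x − y|_3 = 3^{-4} = 1/81.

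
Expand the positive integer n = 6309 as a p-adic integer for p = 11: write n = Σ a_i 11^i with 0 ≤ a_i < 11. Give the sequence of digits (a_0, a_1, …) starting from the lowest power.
(a_0, a_1, …) = (6, 1, 8, 4)

Repeated division by 11 gives the digits low-to-high: 6309 = 6 + 1·11^1 + 8·11^2 + 4·11^3. Digit sequence: (6, 1, 8, 4).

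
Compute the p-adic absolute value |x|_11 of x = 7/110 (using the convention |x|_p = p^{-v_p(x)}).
|7/110|_11 = 11

Step 1 — compute v_11(x) by factoring powers of 11 out of the numerator and denominator: v_11(7/110) = -1. Step 2 — apply |x|_p = p^{-v_p(x)} = 11^{1} = 11.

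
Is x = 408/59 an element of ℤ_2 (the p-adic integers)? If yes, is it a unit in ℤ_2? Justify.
x ∈ ℤ_2 but not a unit; v_2(x) = 3 > 0

ℤ_2 = {x ∈ ℚ_2 : v_2(x) ≥ 0} and ℤ_2^× = {x ∈ ℤ_2 : v_2(x) = 0}. Here v_2(408/59) = v_2(num) − v_2(den) = 3; compare against these criteria.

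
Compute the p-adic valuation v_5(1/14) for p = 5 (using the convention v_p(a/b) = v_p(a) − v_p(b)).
v_5(1/14) = 0

Factor powers of 5 from the numerator and denominator of the reduced fraction: 1 = 5^0 · 1 and 14 = 5^0 · 14. Apply v_p(a/b) = v_p(a) − v_p(b): v_5(1/14) = 0 − 0 = 0.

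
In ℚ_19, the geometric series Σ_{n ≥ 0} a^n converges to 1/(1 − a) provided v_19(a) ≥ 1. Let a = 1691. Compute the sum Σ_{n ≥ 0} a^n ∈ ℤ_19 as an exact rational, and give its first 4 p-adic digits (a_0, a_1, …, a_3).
Σ a^n = 1/(1 − a) = -1/1690;  first 4 digits = (1, 13, 2, 11)

v_19(a) = 1 ≥ 1, so the series converges in ℤ_19 to 1/(1 − a) = 1/(1 − 1691) = -1/1690. Expand this rational in ℤ_19: compute digits iteratively via d_i = x_i mod 19, x_{i+1} = (x_i − d_i)/19. The first 4 digits are (1, 13, 2, 11).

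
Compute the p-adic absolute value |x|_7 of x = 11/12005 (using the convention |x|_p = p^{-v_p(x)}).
|11/12005|_7 = 2401

Step 1 — compute v_7(x) by factoring powers of 7 out of the numerator and denominator: v_7(11/12005) = -4. Step 2 — apply |x|_p = p^{-v_p(x)} = 7^{4} = 2401.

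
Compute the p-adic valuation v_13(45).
v_13(45) = 0

v_13(n) is the largest exponent k such that 13^k divides n. Factor out: 45 = 13^0 · 45. (Sign doesn't affect v_p.) So v_13(45) = 0.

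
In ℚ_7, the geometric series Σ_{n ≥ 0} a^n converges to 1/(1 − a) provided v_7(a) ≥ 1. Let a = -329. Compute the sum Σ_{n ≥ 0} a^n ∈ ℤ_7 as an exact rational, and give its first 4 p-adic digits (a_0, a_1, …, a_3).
Σ a^n = 1/(1 − a) = 1/330;  first 4 digits = (1, 2, 4, 0)

v_7(a) = 1 ≥ 1, so the series converges in ℤ_7 to 1/(1 − a) = 1/(1 − (-329)) = 1/330. Expand this rational in ℤ_7: compute digits iteratively via d_i = x_i mod 7, x_{i+1} = (x_i − d_i)/7. The first 4 digits are (1, 2, 4, 0).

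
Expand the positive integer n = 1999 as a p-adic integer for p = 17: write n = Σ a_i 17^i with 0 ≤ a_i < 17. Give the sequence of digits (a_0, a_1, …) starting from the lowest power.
(a_0, a_1, …) = (10, 15, 6)

Repeated division by 17 gives the digits low-to-high: 1999 = 10 + 15·17^1 + 6·17^2. Digit sequence: (10, 15, 6).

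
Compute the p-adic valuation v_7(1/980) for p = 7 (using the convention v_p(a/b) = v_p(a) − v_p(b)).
v_7(1/980) = -2

Factor powers of 7 from the numerator and denominator of the reduced fraction: 1 = 7^0 · 1 and 980 = 7^2 · 20. Apply v_p(a/b) = v_p(a) − v_p(b): v_7(1/980) = 0 − 2 = -2.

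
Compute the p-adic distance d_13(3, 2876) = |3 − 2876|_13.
d_13(3, 2876) = 1/169

Step 1 — x − y = 3 − 2876 = -2873. Step 2 — v_13(-2873) = 2 (factor: -2873 = −(13^2 · 17); the sign does not affect v_p). Step 3 — |x − y|_13 = 13^{-2} = 1/169.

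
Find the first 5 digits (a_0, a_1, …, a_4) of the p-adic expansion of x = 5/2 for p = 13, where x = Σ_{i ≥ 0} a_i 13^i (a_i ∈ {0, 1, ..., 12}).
(a_0, …, a_4) = (9, 6, 6, 6, 6)

v_13(5/2) = 0 (numerator and denominator both coprime to 13), so x ∈ ℤ_13^×. Compute digits iteratively via a_i = x_i mod 13, x_{i+1} = (x_i − a_i)/13, with x_0 = x:
  x_0 = 5/2;  a_0 = 9;  x_1 = (x_0 − 9)/13 = -1/2
  x_1 = -1/2;  a_1 = 6;  x_2 = (x_1 − 6)/13 = -1/2
  x_2 = -1/2;  a_2 = 6;  x_3 = (x_2 − 6)/13 = -1/2
  x_3 = -1/2;  a_3 = 6;  x_4 = (x_3 − 6)/13 = -1/2
  x_4 = -1/2;  a_4 = 6;  x_5 = (x_4 − 6)/13 = -1/2
Digits: (9, 6, 6, 6, 6).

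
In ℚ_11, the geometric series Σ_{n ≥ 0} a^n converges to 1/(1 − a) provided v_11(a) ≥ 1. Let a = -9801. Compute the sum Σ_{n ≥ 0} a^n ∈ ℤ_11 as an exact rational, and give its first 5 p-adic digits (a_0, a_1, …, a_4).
Σ a^n = 1/(1 − a) = 1/9802;  first 5 digits = (1, 0, 7, 3, 4)

v_11(a) = 2 ≥ 1, so the series converges in ℤ_11 to 1/(1 − a) = 1/(1 − (-9801)) = 1/9802. Expand this rational in ℤ_11: compute digits iteratively via d_i = x_i mod 11, x_{i+1} = (x_i − d_i)/11. The first 5 digits are (1, 0, 7, 3, 4).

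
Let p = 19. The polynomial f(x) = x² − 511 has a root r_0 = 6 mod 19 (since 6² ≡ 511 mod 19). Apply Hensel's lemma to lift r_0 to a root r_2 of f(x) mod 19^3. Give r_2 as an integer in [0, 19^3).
r_2 = 5611 (mod 6859)

Hensel's recurrence: r_{i+1} = r_i − f(r_i)·(f′(r_i))^{-1} mod 19^{i+2}, with f′(x) = 2x. Iterate:
  r_0 = 6 (mod 19)
  r_1 = 196 (mod 361)
  r_2 = 5611 (mod 6859)
Final: r_2 = 5611, and one checks f(r_2) ≡ 0 mod 19^3.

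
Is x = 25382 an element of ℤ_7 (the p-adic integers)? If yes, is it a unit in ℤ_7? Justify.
x ∈ ℤ_7 but not a unit; v_7(x) = 3 > 0

ℤ_7 = {x ∈ ℚ_7 : v_7(x) ≥ 0} and ℤ_7^× = {x ∈ ℤ_7 : v_7(x) = 0}. Here v_7(25382) = v_7(num) − v_7(den) = 3; compare against these criteria.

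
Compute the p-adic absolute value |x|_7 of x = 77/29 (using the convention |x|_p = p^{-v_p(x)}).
|77/29|_7 = 1/7

Step 1 — compute v_7(x) by factoring powers of 7 out of the numerator and denominator: v_7(77/29) = 1. Step 2 — apply |x|_p = p^{-v_p(x)} = 7^{-1} = 1/7.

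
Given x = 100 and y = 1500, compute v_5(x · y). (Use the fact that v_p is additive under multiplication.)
v_5(150000) = 5

v_p(x) = 2 (factor: 100 = 5^2 · 4); v_p(y) = 3 (factor: 1500 = 5^3 · 12). Additivity: v_p(xy) = v_p(x) + v_p(y) = 2 + 3 = 5. (Direct check: xy = 150000 = 5^5 · (48).)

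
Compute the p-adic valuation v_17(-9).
v_17(-9) = 0

v_17(n) is the largest exponent k such that 17^k divides n. Factor out: -9 = -17^0 · 9. (Sign doesn't affect v_p.) So v_17(-9) = 0.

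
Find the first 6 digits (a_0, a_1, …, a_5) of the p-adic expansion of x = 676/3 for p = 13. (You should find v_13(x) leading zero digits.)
(a_0, …, a_5) = (0, 0, 10, 8, 8, 8)

v_13(676/3) = 2, so a_0 = ... = a_1 = 0. Factor out: x = 13^2 · u with u = 4/3 a unit in ℤ_13. Expand u iteratively via a_{v+i} = u_i mod 13, u_{i+1} = (u_i − a_{v+i})/13:
  u_0 = 4/3;  a_2 = 10;  u_1 = (u_0 − 10)/13 = -2/3
  u_1 = -2/3;  a_3 = 8;  u_2 = (u_1 − 8)/13 = -2/3
  u_2 = -2/3;  a_4 = 8;  u_3 = (u_2 − 8)/13 = -2/3
  u_3 = -2/3;  a_5 = 8;  u_4 = (u_3 − 8)/13 = -2/3
Digits: (0, 0, 10, 8, 8, 8).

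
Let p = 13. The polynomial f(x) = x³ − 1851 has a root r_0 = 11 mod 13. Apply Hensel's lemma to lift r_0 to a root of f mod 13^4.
r_3 = 2533 (mod 28561)

Hensel: r_{i+1} = r_i − f(r_i)/f′(r_i) mod 13^{i+2}, where f′(x) = 3x². Iterate:
  r_0 = 11 (mod 13)
  r_1 = 167 (mod 169)
  r_2 = 336 (mod 2197)
  r_3 = 2533 (mod 28561)
Final: r = 2533 with f(r) ≡ 0 mod 13^4.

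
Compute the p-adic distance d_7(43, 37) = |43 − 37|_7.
d_7(43, 37) = 1

Step 1 — x − y = 43 − 37 = 6. Step 2 — v_7(6) = 0 (factor: 6 = (7^0 · 6); the sign does not affect v_p). Step 3 — |x − y|_7 = 7^{0} = 1.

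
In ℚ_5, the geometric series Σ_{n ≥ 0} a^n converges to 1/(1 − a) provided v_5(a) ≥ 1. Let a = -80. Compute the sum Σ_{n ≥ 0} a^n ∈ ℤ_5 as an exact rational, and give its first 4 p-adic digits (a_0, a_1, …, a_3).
Σ a^n = 1/(1 − a) = 1/81;  first 4 digits = (1, 4, 2, 4)

v_5(a) = 1 ≥ 1, so the series converges in ℤ_5 to 1/(1 − a) = 1/(1 − (-80)) = 1/81. Expand this rational in ℤ_5: compute digits iteratively via d_i = x_i mod 5, x_{i+1} = (x_i − d_i)/5. The first 4 digits are (1, 4, 2, 4).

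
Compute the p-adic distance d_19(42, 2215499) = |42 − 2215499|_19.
d_19(42, 2215499) = 1/130321

Step 1 — x − y = 42 − 2215499 = -2215457. Step 2 — v_19(-2215457) = 4 (factor: -2215457 = −(19^4 · 17); the sign does not affect v_p). Step 3 — |x − y|_19 = 19^{-4} = 1/130321.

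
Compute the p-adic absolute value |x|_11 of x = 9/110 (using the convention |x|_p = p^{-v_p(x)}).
|9/110|_11 = 11

Step 1 — compute v_11(x) by factoring powers of 11 out of the numerator and denominator: v_11(9/110) = -1. Step 2 — apply |x|_p = p^{-v_p(x)} = 11^{1} = 11.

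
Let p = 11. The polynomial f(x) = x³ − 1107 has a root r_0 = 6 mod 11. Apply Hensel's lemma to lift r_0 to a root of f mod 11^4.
r_3 = 6034 (mod 14641)

Hensel: r_{i+1} = r_i − f(r_i)/f′(r_i) mod 11^{i+2}, where f′(x) = 3x². Iterate:
  r_0 = 6 (mod 11)
  r_1 = 105 (mod 121)
  r_2 = 710 (mod 1331)
  r_3 = 6034 (mod 14641)
Final: r = 6034 with f(r) ≡ 0 mod 11^4.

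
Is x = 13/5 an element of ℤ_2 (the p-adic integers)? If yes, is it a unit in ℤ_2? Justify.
x ∈ ℤ_2^× (unit); v_2(x) = 0

ℤ_2 = {x ∈ ℚ_2 : v_2(x) ≥ 0} and ℤ_2^× = {x ∈ ℤ_2 : v_2(x) = 0}. Here v_2(13/5) = v_2(num) − v_2(den) = 0; compare against these criteria.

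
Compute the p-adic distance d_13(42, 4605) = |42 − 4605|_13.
d_13(42, 4605) = 1/169

Step 1 — x − y = 42 − 4605 = -4563. Step 2 — v_13(-4563) = 2 (factor: -4563 = −(13^2 · 27); the sign does not affect v_p). Step 3 — |x − y|_13 = 13^{-2} = 1/169.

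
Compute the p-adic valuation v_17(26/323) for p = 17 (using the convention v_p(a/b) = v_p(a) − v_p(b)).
v_17(26/323) = -1

Factor powers of 17 from the numerator and denominator of the reduced fraction: 26 = 17^0 · 26 and 323 = 17^1 · 19. Apply v_p(a/b) = v_p(a) − v_p(b): v_17(26/323) = 0 − 1 = -1.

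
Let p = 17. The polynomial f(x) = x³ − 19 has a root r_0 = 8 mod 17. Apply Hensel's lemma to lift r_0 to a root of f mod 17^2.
r_1 = 25 (mod 289)

Hensel: r_{i+1} = r_i − f(r_i)/f′(r_i) mod 17^{i+2}, where f′(x) = 3x². Iterate:
  r_0 = 8 (mod 17)
  r_1 = 25 (mod 289)
Final: r = 25 with f(r) ≡ 0 mod 17^2.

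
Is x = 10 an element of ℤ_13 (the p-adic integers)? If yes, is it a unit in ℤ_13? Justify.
x ∈ ℤ_13^× (unit); v_13(x) = 0

ℤ_13 = {x ∈ ℚ_13 : v_13(x) ≥ 0} and ℤ_13^× = {x ∈ ℤ_13 : v_13(x) = 0}. Here v_13(10) = v_13(num) − v_13(den) = 0; compare against these criteria.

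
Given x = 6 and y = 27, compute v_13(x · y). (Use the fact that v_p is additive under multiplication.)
v_13(162) = 0

v_p(x) = 0 (factor: 6 = 13^0 · 6); v_p(y) = 0 (factor: 27 = 13^0 · 27). Additivity: v_p(xy) = v_p(x) + v_p(y) = 0 + 0 = 0. (Direct check: xy = 162 = 13^0 · (162).)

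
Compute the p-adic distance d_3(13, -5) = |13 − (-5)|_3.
d_3(13, -5) = 1/9

Step 1 — x − y = 13 − (-5) = 18. Step 2 — v_3(18) = 2 (factor: 18 = (3^2 · 2); the sign does not affect v_p). Step 3 — |x − y|_3 = 3^{-2} = 1/9.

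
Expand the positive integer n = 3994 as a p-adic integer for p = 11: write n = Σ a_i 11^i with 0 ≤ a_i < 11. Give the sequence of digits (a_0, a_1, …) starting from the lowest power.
(a_0, a_1, …) = (1, 0, 0, 3)

Repeated division by 11 gives the digits low-to-high: 3994 = 1 + 3·11^3. Digit sequence: (1, 0, 0, 3).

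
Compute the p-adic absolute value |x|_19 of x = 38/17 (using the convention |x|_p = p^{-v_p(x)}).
|38/17|_19 = 1/19

Step 1 — compute v_19(x) by factoring powers of 19 out of the numerator and denominator: v_19(38/17) = 1. Step 2 — apply |x|_p = p^{-v_p(x)} = 19^{-1} = 1/19.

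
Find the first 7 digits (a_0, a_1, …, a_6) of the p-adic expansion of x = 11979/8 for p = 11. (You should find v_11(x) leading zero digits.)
(a_0, …, a_6) = (0, 0, 0, 8, 9, 6, 9)

v_11(11979/8) = 3, so a_0 = ... = a_2 = 0. Factor out: x = 11^3 · u with u = 9/8 a unit in ℤ_11. Expand u iteratively via a_{v+i} = u_i mod 11, u_{i+1} = (u_i − a_{v+i})/11:
  u_0 = 9/8;  a_3 = 8;  u_1 = (u_0 − 8)/11 = -5/8
  u_1 = -5/8;  a_4 = 9;  u_2 = (u_1 − 9)/11 = -7/8
  u_2 = -7/8;  a_5 = 6;  u_3 = (u_2 − 6)/11 = -5/8
  u_3 = -5/8;  a_6 = 9;  u_4 = (u_3 − 9)/11 = -7/8
Digits: (0, 0, 0, 8, 9, 6, 9).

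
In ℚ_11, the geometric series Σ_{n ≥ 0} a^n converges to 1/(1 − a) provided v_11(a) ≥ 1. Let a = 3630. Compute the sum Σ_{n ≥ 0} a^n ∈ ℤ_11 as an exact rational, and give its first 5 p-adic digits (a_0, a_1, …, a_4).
Σ a^n = 1/(1 − a) = -1/3629;  first 5 digits = (1, 0, 8, 2, 9)

v_11(a) = 2 ≥ 1, so the series converges in ℤ_11 to 1/(1 − a) = 1/(1 − 3630) = -1/3629. Expand this rational in ℤ_11: compute digits iteratively via d_i = x_i mod 11, x_{i+1} = (x_i − d_i)/11. The first 5 digits are (1, 0, 8, 2, 9).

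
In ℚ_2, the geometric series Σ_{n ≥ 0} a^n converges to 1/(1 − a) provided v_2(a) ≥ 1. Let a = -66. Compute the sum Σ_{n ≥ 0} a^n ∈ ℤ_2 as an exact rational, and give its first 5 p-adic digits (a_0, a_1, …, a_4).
Σ a^n = 1/(1 − a) = 1/67;  first 5 digits = (1, 1, 0, 1, 0)

v_2(a) = 1 ≥ 1, so the series converges in ℤ_2 to 1/(1 − a) = 1/(1 − (-66)) = 1/67. Expand this rational in ℤ_2: compute digits iteratively via d_i = x_i mod 2, x_{i+1} = (x_i − d_i)/2. The first 5 digits are (1, 1, 0, 1, 0).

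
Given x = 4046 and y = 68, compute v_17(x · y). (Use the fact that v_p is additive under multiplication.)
v_17(275128) = 3

v_p(x) = 2 (factor: 4046 = 17^2 · 14); v_p(y) = 1 (factor: 68 = 17^1 · 4). Additivity: v_p(xy) = v_p(x) + v_p(y) = 2 + 1 = 3. (Direct check: xy = 275128 = 17^3 · (56).)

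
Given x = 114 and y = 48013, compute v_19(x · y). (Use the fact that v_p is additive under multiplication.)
v_19(5473482) = 4

v_p(x) = 1 (factor: 114 = 19^1 · 6); v_p(y) = 3 (factor: 48013 = 19^3 · 7). Additivity: v_p(xy) = v_p(x) + v_p(y) = 1 + 3 = 4. (Direct check: xy = 5473482 = 19^4 · (42).)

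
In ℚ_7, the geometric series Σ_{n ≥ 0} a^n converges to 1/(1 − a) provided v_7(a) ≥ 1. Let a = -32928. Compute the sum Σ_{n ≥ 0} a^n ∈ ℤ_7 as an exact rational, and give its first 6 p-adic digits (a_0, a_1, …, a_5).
Σ a^n = 1/(1 − a) = 1/32929;  first 6 digits = (1, 0, 0, 2, 0, 5)

v_7(a) = 3 ≥ 1, so the series converges in ℤ_7 to 1/(1 − a) = 1/(1 − (-32928)) = 1/32929. Expand this rational in ℤ_7: compute digits iteratively via d_i = x_i mod 7, x_{i+1} = (x_i − d_i)/7. The first 6 digits are (1, 0, 0, 2, 0, 5).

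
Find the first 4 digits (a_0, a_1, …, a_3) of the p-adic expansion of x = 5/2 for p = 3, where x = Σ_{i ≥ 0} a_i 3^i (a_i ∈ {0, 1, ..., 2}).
(a_0, …, a_3) = (1, 2, 1, 1)

v_3(5/2) = 0 (numerator and denominator both coprime to 3), so x ∈ ℤ_3^×. Compute digits iteratively via a_i = x_i mod 3, x_{i+1} = (x_i − a_i)/3, with x_0 = x:
  x_0 = 5/2;  a_0 = 1;  x_1 = (x_0 − 1)/3 = 1/2
  x_1 = 1/2;  a_1 = 2;  x_2 = (x_1 − 2)/3 = -1/2
  x_2 = -1/2;  a_2 = 1;  x_3 = (x_2 − 1)/3 = -1/2
  x_3 = -1/2;  a_3 = 1;  x_4 = (x_3 − 1)/3 = -1/2
Digits: (1, 2, 1, 1).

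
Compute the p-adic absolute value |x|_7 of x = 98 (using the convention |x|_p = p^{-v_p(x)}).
|98|_7 = 1/49

Step 1 — compute v_7(x) by factoring powers of 7 out of the numerator and denominator: v_7(98) = 2. Step 2 — apply |x|_p = p^{-v_p(x)} = 7^{-2} = 1/49.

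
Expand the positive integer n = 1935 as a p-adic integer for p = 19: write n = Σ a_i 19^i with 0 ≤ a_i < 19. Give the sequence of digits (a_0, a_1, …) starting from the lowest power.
(a_0, a_1, …) = (16, 6, 5)

Repeated division by 19 gives the digits low-to-high: 1935 = 16 + 6·19^1 + 5·19^2. Digit sequence: (16, 6, 5).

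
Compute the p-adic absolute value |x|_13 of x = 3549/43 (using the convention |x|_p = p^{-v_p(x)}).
|3549/43|_13 = 1/169

Step 1 — compute v_13(x) by factoring powers of 13 out of the numerator and denominator: v_13(3549/43) = 2. Step 2 — apply |x|_p = p^{-v_p(x)} = 13^{-2} = 1/169.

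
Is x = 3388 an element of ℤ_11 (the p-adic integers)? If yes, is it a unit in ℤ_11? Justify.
x ∈ ℤ_11 but not a unit; v_11(x) = 2 > 0

ℤ_11 = {x ∈ ℚ_11 : v_11(x) ≥ 0} and ℤ_11^× = {x ∈ ℤ_11 : v_11(x) = 0}. Here v_11(3388) = v_11(num) − v_11(den) = 2; compare against these criteria.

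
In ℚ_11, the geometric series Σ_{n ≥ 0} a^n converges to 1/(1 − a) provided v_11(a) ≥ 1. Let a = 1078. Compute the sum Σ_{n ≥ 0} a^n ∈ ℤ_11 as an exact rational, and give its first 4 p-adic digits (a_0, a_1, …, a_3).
Σ a^n = 1/(1 − a) = -1/1077;  first 4 digits = (1, 10, 9, 3)

v_11(a) = 1 ≥ 1, so the series converges in ℤ_11 to 1/(1 − a) = 1/(1 − 1078) = -1/1077. Expand this rational in ℤ_11: compute digits iteratively via d_i = x_i mod 11, x_{i+1} = (x_i − d_i)/11. The first 4 digits are (1, 10, 9, 3).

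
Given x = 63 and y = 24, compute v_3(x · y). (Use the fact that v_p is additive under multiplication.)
v_3(1512) = 3

v_p(x) = 2 (factor: 63 = 3^2 · 7); v_p(y) = 1 (factor: 24 = 3^1 · 8). Additivity: v_p(xy) = v_p(x) + v_p(y) = 2 + 1 = 3. (Direct check: xy = 1512 = 3^3 · (56).)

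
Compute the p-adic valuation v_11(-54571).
v_11(-54571) = 3

v_11(n) is the largest exponent k such that 11^k divides n. Factor out: -54571 = -11^3 · 41. (Sign doesn't affect v_p.) So v_11(-54571) = 3.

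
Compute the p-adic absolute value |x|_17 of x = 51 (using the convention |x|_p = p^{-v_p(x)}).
|51|_17 = 1/17

Step 1 — compute v_17(x) by factoring powers of 17 out of the numerator and denominator: v_17(51) = 1. Step 2 — apply |x|_p = p^{-v_p(x)} = 17^{-1} = 1/17.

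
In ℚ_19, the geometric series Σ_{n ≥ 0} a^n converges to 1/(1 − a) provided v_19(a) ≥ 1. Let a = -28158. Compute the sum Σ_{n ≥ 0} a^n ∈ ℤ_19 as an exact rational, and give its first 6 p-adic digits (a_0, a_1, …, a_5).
Σ a^n = 1/(1 − a) = 1/28159;  first 6 digits = (1, 0, 17, 14, 3, 16)

v_19(a) = 2 ≥ 1, so the series converges in ℤ_19 to 1/(1 − a) = 1/(1 − (-28158)) = 1/28159. Expand this rational in ℤ_19: compute digits iteratively via d_i = x_i mod 19, x_{i+1} = (x_i − d_i)/19. The first 6 digits are (1, 0, 17, 14, 3, 16).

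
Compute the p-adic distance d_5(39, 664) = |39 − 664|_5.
d_5(39, 664) = 1/625

Step 1 — x − y = 39 − 664 = -625. Step 2 — v_5(-625) = 4 (factor: -625 = −(5^4 · 1); the sign does not affect v_p). Step 3 — |x − y|_5 = 5^{-4} = 1/625.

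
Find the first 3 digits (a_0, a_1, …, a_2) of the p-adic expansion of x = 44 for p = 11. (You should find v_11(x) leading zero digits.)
(a_0, …, a_2) = (0, 4, 0)

v_11(44) = 1, so a_0 = ... = a_0 = 0. Factor out: x = 11^1 · u with u = 4 a unit in ℤ_11. Expand u iteratively via a_{v+i} = u_i mod 11, u_{i+1} = (u_i − a_{v+i})/11:
  u_0 = 4;  a_1 = 4;  u_1 = (u_0 − 4)/11 = 0
  u_1 = 0;  a_2 = 0;  u_2 = (u_1 − 0)/11 = 0
Digits: (0, 4, 0).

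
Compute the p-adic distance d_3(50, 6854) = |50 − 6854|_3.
d_3(50, 6854) = 1/243

Step 1 — x − y = 50 − 6854 = -6804. Step 2 — v_3(-6804) = 5 (factor: -6804 = −(3^5 · 28); the sign does not affect v_p). Step 3 — |x − y|_3 = 3^{-5} = 1/243.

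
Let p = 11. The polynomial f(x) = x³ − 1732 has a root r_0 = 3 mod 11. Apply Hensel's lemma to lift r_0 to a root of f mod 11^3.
r_2 = 102 (mod 1331)

Hensel: r_{i+1} = r_i − f(r_i)/f′(r_i) mod 11^{i+2}, where f′(x) = 3x². Iterate:
  r_0 = 3 (mod 11)
  r_1 = 102 (mod 121)
  r_2 = 102 (mod 1331)
Final: r = 102 with f(r) ≡ 0 mod 11^3.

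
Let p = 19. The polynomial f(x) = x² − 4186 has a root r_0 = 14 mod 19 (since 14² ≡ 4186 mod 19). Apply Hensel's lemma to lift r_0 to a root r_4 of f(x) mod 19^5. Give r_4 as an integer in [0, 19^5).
r_4 = 157372 (mod 2476099)

Hensel's recurrence: r_{i+1} = r_i − f(r_i)·(f′(r_i))^{-1} mod 19^{i+2}, with f′(x) = 2x. Iterate:
  r_0 = 14 (mod 19)
  r_1 = 337 (mod 361)
  r_2 = 6474 (mod 6859)
  r_3 = 27051 (mod 130321)
  r_4 = 157372 (mod 2476099)
Final: r_4 = 157372, and one checks f(r_4) ≡ 0 mod 19^5.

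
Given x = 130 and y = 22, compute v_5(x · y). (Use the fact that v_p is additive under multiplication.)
v_5(2860) = 1

v_p(x) = 1 (factor: 130 = 5^1 · 26); v_p(y) = 0 (factor: 22 = 5^0 · 22). Additivity: v_p(xy) = v_p(x) + v_p(y) = 1 + 0 = 1. (Direct check: xy = 2860 = 5^1 · (572).)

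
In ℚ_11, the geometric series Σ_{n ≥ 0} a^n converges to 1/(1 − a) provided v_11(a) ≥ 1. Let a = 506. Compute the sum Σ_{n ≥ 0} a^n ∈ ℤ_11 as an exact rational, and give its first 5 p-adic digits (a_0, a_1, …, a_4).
Σ a^n = 1/(1 − a) = -1/505;  first 5 digits = (1, 2, 8, 2, 5)

v_11(a) = 1 ≥ 1, so the series converges in ℤ_11 to 1/(1 − a) = 1/(1 − 506) = -1/505. Expand this rational in ℤ_11: compute digits iteratively via d_i = x_i mod 11, x_{i+1} = (x_i − d_i)/11. The first 5 digits are (1, 2, 8, 2, 5).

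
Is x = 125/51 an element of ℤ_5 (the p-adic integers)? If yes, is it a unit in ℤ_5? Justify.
x ∈ ℤ_5 but not a unit; v_5(x) = 3 > 0

ℤ_5 = {x ∈ ℚ_5 : v_5(x) ≥ 0} and ℤ_5^× = {x ∈ ℤ_5 : v_5(x) = 0}. Here v_5(125/51) = v_5(num) − v_5(den) = 3; compare against these criteria.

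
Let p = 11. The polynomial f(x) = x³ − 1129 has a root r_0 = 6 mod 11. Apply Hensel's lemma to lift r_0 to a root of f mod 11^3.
r_2 = 215 (mod 1331)

Hensel: r_{i+1} = r_i − f(r_i)/f′(r_i) mod 11^{i+2}, where f′(x) = 3x². Iterate:
  r_0 = 6 (mod 11)
  r_1 = 94 (mod 121)
  r_2 = 215 (mod 1331)
Final: r = 215 with f(r) ≡ 0 mod 11^3.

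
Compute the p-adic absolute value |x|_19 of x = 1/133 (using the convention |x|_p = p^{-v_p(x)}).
|1/133|_19 = 19

Step 1 — compute v_19(x) by factoring powers of 19 out of the numerator and denominator: v_19(1/133) = -1. Step 2 — apply |x|_p = p^{-v_p(x)} = 19^{1} = 19.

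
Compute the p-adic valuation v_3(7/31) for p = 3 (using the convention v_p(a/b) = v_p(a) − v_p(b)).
v_3(7/31) = 0

Factor powers of 3 from the numerator and denominator of the reduced fraction: 7 = 3^0 · 7 and 31 = 3^0 · 31. Apply v_p(a/b) = v_p(a) − v_p(b): v_3(7/31) = 0 − 0 = 0.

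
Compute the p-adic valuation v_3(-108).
v_3(-108) = 3

v_3(n) is the largest exponent k such that 3^k divides n. Factor out: -108 = -3^3 · 4. (Sign doesn't affect v_p.) So v_3(-108) = 3.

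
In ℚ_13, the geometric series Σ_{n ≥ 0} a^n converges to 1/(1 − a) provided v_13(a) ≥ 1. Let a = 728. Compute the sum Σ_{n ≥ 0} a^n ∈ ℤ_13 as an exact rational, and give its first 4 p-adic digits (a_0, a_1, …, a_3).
Σ a^n = 1/(1 − a) = -1/727;  first 4 digits = (1, 4, 7, 6)

v_13(a) = 1 ≥ 1, so the series converges in ℤ_13 to 1/(1 − a) = 1/(1 − 728) = -1/727. Expand this rational in ℤ_13: compute digits iteratively via d_i = x_i mod 13, x_{i+1} = (x_i − d_i)/13. The first 4 digits are (1, 4, 7, 6).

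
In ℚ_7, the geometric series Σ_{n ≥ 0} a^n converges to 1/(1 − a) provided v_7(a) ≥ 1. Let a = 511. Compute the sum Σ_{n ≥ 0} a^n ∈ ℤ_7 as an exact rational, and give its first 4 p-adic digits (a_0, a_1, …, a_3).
Σ a^n = 1/(1 − a) = -1/510;  first 4 digits = (1, 3, 5, 5)

v_7(a) = 1 ≥ 1, so the series converges in ℤ_7 to 1/(1 − a) = 1/(1 − 511) = -1/510. Expand this rational in ℤ_7: compute digits iteratively via d_i = x_i mod 7, x_{i+1} = (x_i − d_i)/7. The first 4 digits are (1, 3, 5, 5).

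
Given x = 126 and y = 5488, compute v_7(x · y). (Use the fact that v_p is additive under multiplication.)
v_7(691488) = 4

v_p(x) = 1 (factor: 126 = 7^1 · 18); v_p(y) = 3 (factor: 5488 = 7^3 · 16). Additivity: v_p(xy) = v_p(x) + v_p(y) = 1 + 3 = 4. (Direct check: xy = 691488 = 7^4 · (288).)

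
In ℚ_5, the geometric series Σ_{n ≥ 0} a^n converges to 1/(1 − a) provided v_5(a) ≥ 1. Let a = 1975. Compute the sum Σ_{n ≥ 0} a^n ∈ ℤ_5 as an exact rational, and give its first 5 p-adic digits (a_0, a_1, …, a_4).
Σ a^n = 1/(1 − a) = -1/1974;  first 5 digits = (1, 0, 4, 0, 4)

v_5(a) = 2 ≥ 1, so the series converges in ℤ_5 to 1/(1 − a) = 1/(1 − 1975) = -1/1974. Expand this rational in ℤ_5: compute digits iteratively via d_i = x_i mod 5, x_{i+1} = (x_i − d_i)/5. The first 5 digits are (1, 0, 4, 0, 4).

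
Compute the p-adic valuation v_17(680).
v_17(680) = 1

v_17(n) is the largest exponent k such that 17^k divides n. Factor out: 680 = 17^1 · 40. (Sign doesn't affect v_p.) So v_17(680) = 1.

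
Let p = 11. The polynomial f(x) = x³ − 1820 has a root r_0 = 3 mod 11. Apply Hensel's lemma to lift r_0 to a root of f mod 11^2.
r_1 = 47 (mod 121)

Hensel: r_{i+1} = r_i − f(r_i)/f′(r_i) mod 11^{i+2}, where f′(x) = 3x². Iterate:
  r_0 = 3 (mod 11)
  r_1 = 47 (mod 121)
Final: r = 47 with f(r) ≡ 0 mod 11^2.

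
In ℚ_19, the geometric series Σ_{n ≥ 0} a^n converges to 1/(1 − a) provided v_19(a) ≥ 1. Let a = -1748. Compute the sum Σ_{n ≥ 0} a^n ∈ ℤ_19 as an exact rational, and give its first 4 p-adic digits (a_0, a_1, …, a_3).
Σ a^n = 1/(1 − a) = 1/1749;  first 4 digits = (1, 3, 4, 16)

v_19(a) = 1 ≥ 1, so the series converges in ℤ_19 to 1/(1 − a) = 1/(1 − (-1748)) = 1/1749. Expand this rational in ℤ_19: compute digits iteratively via d_i = x_i mod 19, x_{i+1} = (x_i − d_i)/19. The first 4 digits are (1, 3, 4, 16).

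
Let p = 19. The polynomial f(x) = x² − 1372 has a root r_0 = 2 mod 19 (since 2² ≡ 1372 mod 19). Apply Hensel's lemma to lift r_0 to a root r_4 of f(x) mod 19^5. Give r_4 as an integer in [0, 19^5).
r_4 = 279758 (mod 2476099)

Hensel's recurrence: r_{i+1} = r_i − f(r_i)·(f′(r_i))^{-1} mod 19^{i+2}, with f′(x) = 2x. Iterate:
  r_0 = 2 (mod 19)
  r_1 = 344 (mod 361)
  r_2 = 5398 (mod 6859)
  r_3 = 19116 (mod 130321)
  r_4 = 279758 (mod 2476099)
Final: r_4 = 279758, and one checks f(r_4) ≡ 0 mod 19^5.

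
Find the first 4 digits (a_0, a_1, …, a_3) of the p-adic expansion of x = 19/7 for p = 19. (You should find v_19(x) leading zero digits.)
(a_0, …, a_3) = (0, 11, 13, 2)

v_19(19/7) = 1, so a_0 = ... = a_0 = 0. Factor out: x = 19^1 · u with u = 1/7 a unit in ℤ_19. Expand u iteratively via a_{v+i} = u_i mod 19, u_{i+1} = (u_i − a_{v+i})/19:
  u_0 = 1/7;  a_1 = 11;  u_1 = (u_0 − 11)/19 = -4/7
  u_1 = -4/7;  a_2 = 13;  u_2 = (u_1 − 13)/19 = -5/7
  u_2 = -5/7;  a_3 = 2;  u_3 = (u_2 − 2)/19 = -1/7
Digits: (0, 11, 13, 2).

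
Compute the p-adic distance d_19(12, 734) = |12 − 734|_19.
d_19(12, 734) = 1/361

Step 1 — x − y = 12 − 734 = -722. Step 2 — v_19(-722) = 2 (factor: -722 = −(19^2 · 2); the sign does not affect v_p). Step 3 — |x − y|_19 = 19^{-2} = 1/361.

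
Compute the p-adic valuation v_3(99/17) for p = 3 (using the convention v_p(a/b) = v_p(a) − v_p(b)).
v_3(99/17) = 2

Factor powers of 3 from the numerator and denominator of the reduced fraction: 99 = 3^2 · 11 and 17 = 3^0 · 17. Apply v_p(a/b) = v_p(a) − v_p(b): v_3(99/17) = 2 − 0 = 2.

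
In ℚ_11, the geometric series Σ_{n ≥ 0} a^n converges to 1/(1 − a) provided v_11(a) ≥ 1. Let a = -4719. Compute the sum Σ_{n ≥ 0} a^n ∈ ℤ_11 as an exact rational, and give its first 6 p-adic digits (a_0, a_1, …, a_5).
Σ a^n = 1/(1 − a) = 1/4720;  first 6 digits = (1, 0, 5, 7, 2, 6)

v_11(a) = 2 ≥ 1, so the series converges in ℤ_11 to 1/(1 − a) = 1/(1 − (-4719)) = 1/4720. Expand this rational in ℤ_11: compute digits iteratively via d_i = x_i mod 11, x_{i+1} = (x_i − d_i)/11. The first 6 digits are (1, 0, 5, 7, 2, 6).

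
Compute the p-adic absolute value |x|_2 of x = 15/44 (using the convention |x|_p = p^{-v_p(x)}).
|15/44|_2 = 4

Step 1 — compute v_2(x) by factoring powers of 2 out of the numerator and denominator: v_2(15/44) = -2. Step 2 — apply |x|_p = p^{-v_p(x)} = 2^{2} = 4.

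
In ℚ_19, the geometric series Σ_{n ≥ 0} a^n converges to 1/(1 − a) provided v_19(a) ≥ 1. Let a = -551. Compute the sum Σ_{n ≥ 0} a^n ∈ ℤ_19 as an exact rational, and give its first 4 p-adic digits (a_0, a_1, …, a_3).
Σ a^n = 1/(1 − a) = 1/552;  first 4 digits = (1, 9, 3, 13)

v_19(a) = 1 ≥ 1, so the series converges in ℤ_19 to 1/(1 − a) = 1/(1 − (-551)) = 1/552. Expand this rational in ℤ_19: compute digits iteratively via d_i = x_i mod 19, x_{i+1} = (x_i − d_i)/19. The first 4 digits are (1, 9, 3, 13).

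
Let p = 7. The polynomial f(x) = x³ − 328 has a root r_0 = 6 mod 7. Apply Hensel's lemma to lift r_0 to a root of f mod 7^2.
r_1 = 27 (mod 49)

Hensel: r_{i+1} = r_i − f(r_i)/f′(r_i) mod 7^{i+2}, where f′(x) = 3x². Iterate:
  r_0 = 6 (mod 7)
  r_1 = 27 (mod 49)
Final: r = 27 with f(r) ≡ 0 mod 7^2.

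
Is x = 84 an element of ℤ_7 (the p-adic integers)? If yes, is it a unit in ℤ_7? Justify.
x ∈ ℤ_7 but not a unit; v_7(x) = 1 > 0

ℤ_7 = {x ∈ ℚ_7 : v_7(x) ≥ 0} and ℤ_7^× = {x ∈ ℤ_7 : v_7(x) = 0}. Here v_7(84) = v_7(num) − v_7(den) = 1; compare against these criteria.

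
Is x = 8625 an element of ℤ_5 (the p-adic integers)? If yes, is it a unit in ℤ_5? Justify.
x ∈ ℤ_5 but not a unit; v_5(x) = 3 > 0

ℤ_5 = {x ∈ ℚ_5 : v_5(x) ≥ 0} and ℤ_5^× = {x ∈ ℤ_5 : v_5(x) = 0}. Here v_5(8625) = v_5(num) − v_5(den) = 3; compare against these criteria.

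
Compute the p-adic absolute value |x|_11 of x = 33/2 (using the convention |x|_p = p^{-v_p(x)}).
|33/2|_11 = 1/11

Step 1 — compute v_11(x) by factoring powers of 11 out of the numerator and denominator: v_11(33/2) = 1. Step 2 — apply |x|_p = p^{-v_p(x)} = 11^{-1} = 1/11.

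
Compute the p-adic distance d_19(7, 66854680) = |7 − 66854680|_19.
d_19(7, 66854680) = 1/2476099

Step 1 — x − y = 7 − 66854680 = -66854673. Step 2 — v_19(-66854673) = 5 (factor: -66854673 = −(19^5 · 27); the sign does not affect v_p). Step 3 — |x − y|_19 = 19^{-5} = 1/2476099.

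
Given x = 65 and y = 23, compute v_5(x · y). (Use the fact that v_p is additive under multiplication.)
v_5(1495) = 1

v_p(x) = 1 (factor: 65 = 5^1 · 13); v_p(y) = 0 (factor: 23 = 5^0 · 23). Additivity: v_p(xy) = v_p(x) + v_p(y) = 1 + 0 = 1. (Direct check: xy = 1495 = 5^1 · (299).)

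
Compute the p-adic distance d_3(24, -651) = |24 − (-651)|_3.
d_3(24, -651) = 1/27

Step 1 — x − y = 24 − (-651) = 675. Step 2 — v_3(675) = 3 (factor: 675 = (3^3 · 25); the sign does not affect v_p). Step 3 — |x − y|_3 = 3^{-3} = 1/27.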